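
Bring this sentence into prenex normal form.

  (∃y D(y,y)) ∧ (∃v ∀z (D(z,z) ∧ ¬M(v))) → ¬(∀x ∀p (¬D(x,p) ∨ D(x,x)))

Eliminate → and ↔ using ¬ and ∨.
  ¬((∃y D(y,y)) ∧ (∃v ∀z (D(z,z) ∧ ¬M(v)))) ∨ ¬(∀x ∀p (¬D(x,p) ∨ D(x,x)))
Move each ¬ inward, flipping quantifiers it crosses:
  (∀y ¬D(y,y)) ∨ (∀v ∃z (¬D(z,z) ∨ M(v))) ∨ (∃x ∃p (D(x,p) ∧ ¬D(x,x)))
Extract every quantifier outward, since the variables are now distinct and don't occur free across branches:
  ∀y ∀v ∃z ∃x ∃p (¬D(y,y) ∨ ¬D(z,z) ∨ M(v) ∨ D(x,p) ∧ ¬D(x,x))

∀y ∀v ∃z ∃x ∃p (¬D(y,y) ∨ ¬D(z,z) ∨ M(v) ∨ D(x,p) ∧ ¬D(x,x))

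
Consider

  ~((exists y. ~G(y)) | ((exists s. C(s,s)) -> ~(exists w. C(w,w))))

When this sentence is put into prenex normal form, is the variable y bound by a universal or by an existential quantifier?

Eliminate → and ↔ using ¬ and ∨.
  ~((exists y. ~G(y)) | ~(exists s. C(s,s)) | ~(exists w. C(w,w)))
Push ¬ through the quantifiers and connectives to reach negation normal form:
  (forall y. G(y)) & (exists s. C(s,s)) & (exists w. C(w,w))
Finally move all quantifiers to the prefix:
  forall y. exists s. exists w. (G(y) & C(s,s) & C(w,w))
The quantifier exists y sits under an odd number of negations (counting the antecedent side of each →), so it flips to forall y.

universal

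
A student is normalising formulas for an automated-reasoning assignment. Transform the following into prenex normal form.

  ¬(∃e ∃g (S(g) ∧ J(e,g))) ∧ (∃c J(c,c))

Drive negations inward (¬∀x A ≡ ∃x ¬A, ¬∃x A ≡ ∀x ¬A, De Morgan for ∧/∨):
  (∀e ∀g (¬S(g) ∨ ¬J(e,g))) ∧ (∃c J(c,c))
All bound variables are already distinct, so no renaming is needed.
Finally move all quantifiers to the prefix:
  ∀e ∀g ∃c ((¬S(g) ∨ ¬J(e,g)) ∧ J(c,c))

∀e ∀g ∃c ((¬S(g) ∨ ¬J(e,g)) ∧ J(c,c))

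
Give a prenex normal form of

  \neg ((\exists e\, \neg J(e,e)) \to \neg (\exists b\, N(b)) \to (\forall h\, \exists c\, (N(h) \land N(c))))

\exists e\, \forall b\, \exists h\, \forall c\, (\neg J(e,e) \land \neg N(b) \land (\neg N(h) \lor \neg N(c)))

First replace A → B with ¬A ∨ B.
  \neg (\neg (\exists e\, \neg J(e,e)) \lor \neg \neg (\exists b\, N(b)) \lor (\forall h\, \exists c\, (N(h) \land N(c))))
Push ¬ through the quantifiers and connectives to reach negation normal form:
  (\exists e\, \neg J(e,e)) \land (\forall b\, \neg N(b)) \land (\exists h\, \forall c\, (\neg N(h) \lor \neg N(c)))
All bound variables are already distinct, so no renaming is needed.
Finally move all quantifiers to the prefix:
  \exists e\, \forall b\, \exists h\, \forall c\, (\neg J(e,e) \land \neg N(b) \land (\neg N(h) \lor \neg N(c)))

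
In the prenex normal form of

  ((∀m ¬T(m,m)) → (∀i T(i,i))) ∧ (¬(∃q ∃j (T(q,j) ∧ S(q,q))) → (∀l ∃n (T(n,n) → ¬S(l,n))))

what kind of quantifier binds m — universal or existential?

Eliminate → and ↔ using ¬ and ∨.
  (¬(∀m ¬T(m,m)) ∨ (∀i T(i,i))) ∧ (¬¬(∃q ∃j (T(q,j) ∧ S(q,q))) ∨ (∀l ∃n (¬T(n,n) ∨ ¬S(l,n))))
Drive negations inward (¬∀x A ≡ ∃x ¬A, ¬∃x A ≡ ∀x ¬A, De Morgan for ∧/∨):
  ((∃m T(m,m)) ∨ (∀i T(i,i))) ∧ ((∃q ∃j (T(q,j) ∧ S(q,q))) ∨ (∀l ∃n (¬T(n,n) ∨ ¬S(l,n))))
All bound variables are already distinct, so no renaming is needed.
Pull the quantifiers to the front (each side's bound variable is not free in the other side):
  ∃m ∀i ∃q ∃j ∀l ∃n ((T(m,m) ∨ T(i,i)) ∧ (T(q,j) ∧ S(q,q) ∨ ¬T(n,n) ∨ ¬S(l,n)))
The quantifier ∀m sits under an odd number of negations (counting the antecedent side of each →), so it flips to ∃m.

existential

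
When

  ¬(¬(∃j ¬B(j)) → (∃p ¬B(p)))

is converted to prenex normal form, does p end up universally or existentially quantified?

universal

Rewrite implications/biconditionals: A → B as ¬A ∨ B.
  ¬(¬¬(∃j ¬B(j)) ∨ (∃p ¬B(p)))
Push ¬ through the quantifiers and connectives to reach negation normal form:
  (∀j B(j)) ∧ (∀p B(p))
All bound variables are already distinct, so no renaming is needed.
Extract every quantifier outward, since the variables are now distinct and don't occur free across branches:
  ∀j ∀p (B(j) ∧ B(p))
The quantifier ∃p sits under an odd number of negations (counting the antecedent side of each →), so it flips to ∀p.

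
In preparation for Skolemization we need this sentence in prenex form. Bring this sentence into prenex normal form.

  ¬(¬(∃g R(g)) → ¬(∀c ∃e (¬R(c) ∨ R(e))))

∀g ∀c ∃e (¬R(g) ∧ (¬R(c) ∨ R(e)))

First replace A → B with ¬A ∨ B.
  ¬(¬¬(∃g R(g)) ∨ ¬(∀c ∃e (¬R(c) ∨ R(e))))
Drive negations inward (¬∀x A ≡ ∃x ¬A, ¬∃x A ≡ ∀x ¬A, De Morgan for ∧/∨):
  (∀g ¬R(g)) ∧ (∀c ∃e (¬R(c) ∨ R(e)))
All bound variables are already distinct, so no renaming is needed.
Finally move all quantifiers to the prefix:
  ∀g ∀c ∃e (¬R(g) ∧ (¬R(c) ∨ R(e)))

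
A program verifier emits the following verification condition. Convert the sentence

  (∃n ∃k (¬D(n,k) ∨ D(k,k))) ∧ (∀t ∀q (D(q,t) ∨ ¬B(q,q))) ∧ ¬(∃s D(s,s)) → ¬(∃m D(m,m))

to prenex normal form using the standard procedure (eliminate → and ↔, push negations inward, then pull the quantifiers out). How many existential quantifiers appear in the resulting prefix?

3

Rewrite implications/biconditionals: A → B as ¬A ∨ B.
  ¬((∃n ∃k (¬D(n,k) ∨ D(k,k))) ∧ (∀t ∀q (D(q,t) ∨ ¬B(q,q))) ∧ ¬(∃s D(s,s))) ∨ ¬(∃m D(m,m))
Push ¬ through the quantifiers and connectives to reach negation normal form:
  (∀n ∀k (D(n,k) ∧ ¬D(k,k))) ∨ (∃t ∃q (¬D(q,t) ∧ B(q,q))) ∨ (∃s D(s,s)) ∨ (∀m ¬D(m,m))
All bound variables are already distinct, so no renaming is needed.
Extract every quantifier outward, since the variables are now distinct and don't occur free across branches:
  ∀n ∀k ∃t ∃q ∃s ∀m (D(n,k) ∧ ¬D(k,k) ∨ ¬D(q,t) ∧ B(q,q) ∨ D(s,s) ∨ ¬D(m,m))
The prefix is ∀n ∀k ∃t ∃q ∃s ∀m: 3 universal, 3 existential.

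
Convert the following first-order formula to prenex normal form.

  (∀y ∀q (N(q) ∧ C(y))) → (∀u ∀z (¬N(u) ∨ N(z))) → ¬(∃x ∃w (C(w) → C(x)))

∃y ∃q ∃u ∃z ∀x ∀w (¬N(q) ∨ ¬C(y) ∨ N(u) ∧ ¬N(z) ∨ C(w) ∧ ¬C(x))

Rewrite implications/biconditionals: A → B as ¬A ∨ B.
  ¬(∀y ∀q (N(q) ∧ C(y))) ∨ ¬(∀u ∀z (¬N(u) ∨ N(z))) ∨ ¬(∃x ∃w (¬C(w) ∨ C(x)))
Move each ¬ inward, flipping quantifiers it crosses:
  (∃y ∃q (¬N(q) ∨ ¬C(y))) ∨ (∃u ∃z (N(u) ∧ ¬N(z))) ∨ (∀x ∀w (C(w) ∧ ¬C(x)))
Pull the quantifiers to the front (each side's bound variable is not free in the other side):
  ∃y ∃q ∃u ∃z ∀x ∀w (¬N(q) ∨ ¬C(y) ∨ N(u) ∧ ¬N(z) ∨ C(w) ∧ ¬C(x))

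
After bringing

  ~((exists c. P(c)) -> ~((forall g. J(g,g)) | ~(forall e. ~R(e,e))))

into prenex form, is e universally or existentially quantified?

existential

Rewrite implications/biconditionals: A → B as ¬A ∨ B.
  ~(~(exists c. P(c)) | ~((forall g. J(g,g)) | ~(forall e. ~R(e,e))))
Drive negations inward (¬∀x A ≡ ∃x ¬A, ¬∃x A ≡ ∀x ¬A, De Morgan for ∧/∨):
  (exists c. P(c)) & ((forall g. J(g,g)) | (exists e. R(e,e)))
Finally move all quantifiers to the prefix:
  exists c. forall g. exists e. (P(c) & (J(g,g) | R(e,e)))
The quantifier forall e sits under an odd number of negations (counting the antecedent side of each →), so it flips to exists e.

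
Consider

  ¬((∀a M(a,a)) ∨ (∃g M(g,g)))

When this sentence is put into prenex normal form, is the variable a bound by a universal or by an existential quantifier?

existential

Drive negations inward (¬∀x A ≡ ∃x ¬A, ¬∃x A ≡ ∀x ¬A, De Morgan for ∧/∨):
  (∃a ¬M(a,a)) ∧ (∀g ¬M(g,g))
Extract every quantifier outward, since the variables are now distinct and don't occur free across branches:
  ∃a ∀g (¬M(a,a) ∧ ¬M(g,g))
The quantifier ∀a sits under an odd number of negations, so it flips to ∃a.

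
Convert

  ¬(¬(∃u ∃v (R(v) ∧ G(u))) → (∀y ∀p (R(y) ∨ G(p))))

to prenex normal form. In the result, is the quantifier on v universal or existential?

Eliminate → and ↔ using ¬ and ∨.
  ¬(¬¬(∃u ∃v (R(v) ∧ G(u))) ∨ (∀y ∀p (R(y) ∨ G(p))))
Drive negations inward (¬∀x A ≡ ∃x ¬A, ¬∃x A ≡ ∀x ¬A, De Morgan for ∧/∨):
  (∀u ∀v (¬R(v) ∨ ¬G(u))) ∧ (∃y ∃p (¬R(y) ∧ ¬G(p)))
Finally move all quantifiers to the prefix:
  ∀u ∀v ∃y ∃p ((¬R(v) ∨ ¬G(u)) ∧ ¬R(y) ∧ ¬G(p))
The quantifier ∃v sits under an odd number of negations (counting the antecedent side of each →), so it flips to ∀v.

universal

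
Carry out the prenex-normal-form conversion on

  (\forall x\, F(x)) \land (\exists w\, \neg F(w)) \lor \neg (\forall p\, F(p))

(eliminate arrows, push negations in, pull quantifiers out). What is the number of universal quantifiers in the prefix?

Drive negations inward (¬∀x A ≡ ∃x ¬A, ¬∃x A ≡ ∀x ¬A, De Morgan for ∧/∨):
  (\forall x\, F(x)) \land (\exists w\, \neg F(w)) \lor (\exists p\, \neg F(p))
Extract every quantifier outward, since the variables are now distinct and don't occur free across branches:
  \forall x\, \exists w\, \exists p\, (F(x) \land \neg F(w) \lor \neg F(p))
The prefix is \forall x \exists w \exists p: 1 universal, 2 existential.

1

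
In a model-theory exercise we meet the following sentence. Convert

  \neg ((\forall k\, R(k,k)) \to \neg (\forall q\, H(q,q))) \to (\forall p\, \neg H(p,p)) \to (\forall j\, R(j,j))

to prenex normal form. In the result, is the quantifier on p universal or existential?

existential

Rewrite implications/biconditionals: A → B as ¬A ∨ B.
  \neg \neg (\neg (\forall k\, R(k,k)) \lor \neg (\forall q\, H(q,q))) \lor \neg (\forall p\, \neg H(p,p)) \lor (\forall j\, R(j,j))
Push ¬ through the quantifiers and connectives to reach negation normal form:
  (\exists k\, \neg R(k,k)) \lor (\exists q\, \neg H(q,q)) \lor (\exists p\, H(p,p)) \lor (\forall j\, R(j,j))
All bound variables are already distinct, so no renaming is needed.
Pull the quantifiers to the front (each side's bound variable is not free in the other side):
  \exists k\, \exists q\, \exists p\, \forall j\, (\neg R(k,k) \lor \neg H(q,q) \lor H(p,p) \lor R(j,j))
The quantifier \forall p sits under an odd number of negations (counting the antecedent side of each →), so it flips to \exists p.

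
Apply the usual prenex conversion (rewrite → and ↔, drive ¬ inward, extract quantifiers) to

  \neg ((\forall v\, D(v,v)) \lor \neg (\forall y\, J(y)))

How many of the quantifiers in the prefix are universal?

1

Push ¬ through the quantifiers and connectives to reach negation normal form:
  (\exists v\, \neg D(v,v)) \land (\forall y\, J(y))
Pull the quantifiers to the front (each side's bound variable is not free in the other side):
  \exists v\, \forall y\, (\neg D(v,v) \land J(y))
The prefix is \exists v \forall y: 1 universal, 1 existential.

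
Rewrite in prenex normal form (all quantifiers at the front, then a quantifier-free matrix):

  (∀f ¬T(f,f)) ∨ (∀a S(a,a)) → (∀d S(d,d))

Eliminate → and ↔ using ¬ and ∨.
  ¬((∀f ¬T(f,f)) ∨ (∀a S(a,a))) ∨ (∀d S(d,d))
Push ¬ through the quantifiers and connectives to reach negation normal form:
  (∃f T(f,f)) ∧ (∃a ¬S(a,a)) ∨ (∀d S(d,d))
All bound variables are already distinct, so no renaming is needed.
Extract every quantifier outward, since the variables are now distinct and don't occur free across branches:
  ∃f ∃a ∀d (T(f,f) ∧ ¬S(a,a) ∨ S(d,d))

∃f ∃a ∀d (T(f,f) ∧ ¬S(a,a) ∨ S(d,d))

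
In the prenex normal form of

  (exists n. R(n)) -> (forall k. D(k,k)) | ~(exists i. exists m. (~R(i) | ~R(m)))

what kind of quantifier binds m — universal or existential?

First replace A → B with ¬A ∨ B.
  ~(exists n. R(n)) | (forall k. D(k,k)) | ~(exists i. exists m. (~R(i) | ~R(m)))
Move each ¬ inward, flipping quantifiers it crosses:
  (forall n. ~R(n)) | (forall k. D(k,k)) | (forall i. forall m. (R(i) & R(m)))
Extract every quantifier outward, since the variables are now distinct and don't occur free across branches:
  forall n. forall k. forall i. forall m. (~R(n) | D(k,k) | R(i) & R(m))
The quantifier exists m sits under an odd number of negations (counting the antecedent side of each →), so it flips to forall m.

universal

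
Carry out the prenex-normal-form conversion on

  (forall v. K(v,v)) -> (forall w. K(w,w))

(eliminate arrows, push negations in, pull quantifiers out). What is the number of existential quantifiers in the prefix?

1

Rewrite implications/biconditionals: A → B as ¬A ∨ B.
  ~(forall v. K(v,v)) | (forall w. K(w,w))
Push ¬ through the quantifiers and connectives to reach negation normal form:
  (exists v. ~K(v,v)) | (forall w. K(w,w))
All bound variables are already distinct, so no renaming is needed.
Extract every quantifier outward, since the variables are now distinct and don't occur free across branches:
  exists v. forall w. (~K(v,v) | K(w,w))
The prefix is exists v forall w: 1 universal, 1 existential.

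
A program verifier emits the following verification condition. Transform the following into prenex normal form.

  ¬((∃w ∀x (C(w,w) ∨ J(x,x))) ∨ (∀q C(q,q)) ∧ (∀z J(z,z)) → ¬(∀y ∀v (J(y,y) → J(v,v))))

∃w ∀x ∀q ∀z ∀y ∀v ((C(w,w) ∨ J(x,x) ∨ C(q,q) ∧ J(z,z)) ∧ (¬J(y,y) ∨ J(v,v)))

Eliminate → and ↔ using ¬ and ∨.
  ¬(¬((∃w ∀x (C(w,w) ∨ J(x,x))) ∨ (∀q C(q,q)) ∧ (∀z J(z,z))) ∨ ¬(∀y ∀v (¬J(y,y) ∨ J(v,v))))
Push ¬ through the quantifiers and connectives to reach negation normal form:
  ((∃w ∀x (C(w,w) ∨ J(x,x))) ∨ (∀q C(q,q)) ∧ (∀z J(z,z))) ∧ (∀y ∀v (¬J(y,y) ∨ J(v,v)))
All bound variables are already distinct, so no renaming is needed.
Pull the quantifiers to the front (each side's bound variable is not free in the other side):
  ∃w ∀x ∀q ∀z ∀y ∀v ((C(w,w) ∨ J(x,x) ∨ C(q,q) ∧ J(z,z)) ∧ (¬J(y,y) ∨ J(v,v)))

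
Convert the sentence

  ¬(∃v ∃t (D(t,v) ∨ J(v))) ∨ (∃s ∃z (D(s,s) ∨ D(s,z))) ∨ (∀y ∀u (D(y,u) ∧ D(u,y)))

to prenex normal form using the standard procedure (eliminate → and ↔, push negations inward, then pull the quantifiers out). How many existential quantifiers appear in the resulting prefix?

2

Drive negations inward (¬∀x A ≡ ∃x ¬A, ¬∃x A ≡ ∀x ¬A, De Morgan for ∧/∨):
  (∀v ∀t (¬D(t,v) ∧ ¬J(v))) ∨ (∃s ∃z (D(s,s) ∨ D(s,z))) ∨ (∀y ∀u (D(y,u) ∧ D(u,y)))
Pull the quantifiers to the front (each side's bound variable is not free in the other side):
  ∀v ∀t ∃s ∃z ∀y ∀u (¬D(t,v) ∧ ¬J(v) ∨ D(s,s) ∨ D(s,z) ∨ D(y,u) ∧ D(u,y))
The prefix is ∀v ∀t ∃s ∃z ∀y ∀u: 4 universal, 2 existential.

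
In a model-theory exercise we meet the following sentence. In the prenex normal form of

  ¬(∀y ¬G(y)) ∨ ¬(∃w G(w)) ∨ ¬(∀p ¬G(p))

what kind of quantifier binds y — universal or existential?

Drive negations inward (¬∀x A ≡ ∃x ¬A, ¬∃x A ≡ ∀x ¬A, De Morgan for ∧/∨):
  (∃y G(y)) ∨ (∀w ¬G(w)) ∨ (∃p G(p))
All bound variables are already distinct, so no renaming is needed.
Pull the quantifiers to the front (each side's bound variable is not free in the other side):
  ∃y ∀w ∃p (G(y) ∨ ¬G(w) ∨ G(p))
The quantifier ∀y sits under an odd number of negations, so it flips to ∃y.

existential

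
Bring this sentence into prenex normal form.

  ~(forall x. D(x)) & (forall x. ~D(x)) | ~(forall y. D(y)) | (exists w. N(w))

Push ¬ through the quantifiers and connectives to reach negation normal form:
  (exists x. ~D(x)) & (forall x. ~D(x)) | (exists y. ~D(y)) | (exists w. N(w))
Standardize variables apart so no two quantifiers bind the same name: x↦q.
  (exists x. ~D(x)) & (forall q. ~D(q)) | (exists y. ~D(y)) | (exists w. N(w))
Pull the quantifiers to the front (each side's bound variable is not free in the other side):
  exists x. forall q. exists y. exists w. (~D(x) & ~D(q) | ~D(y) | N(w))

exists x. forall q. exists y. exists w. (~D(x) & ~D(q) | ~D(y) | N(w))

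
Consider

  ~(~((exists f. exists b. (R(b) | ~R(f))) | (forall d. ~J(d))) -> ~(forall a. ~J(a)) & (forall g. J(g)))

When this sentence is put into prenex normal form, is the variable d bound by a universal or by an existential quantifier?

existential

First replace A → B with ¬A ∨ B.
  ~(~~((exists f. exists b. (R(b) | ~R(f))) | (forall d. ~J(d))) | ~(forall a. ~J(a)) & (forall g. J(g)))
Drive negations inward (¬∀x A ≡ ∃x ¬A, ¬∃x A ≡ ∀x ¬A, De Morgan for ∧/∨):
  (forall f. forall b. (~R(b) & R(f))) & (exists d. J(d)) & ((forall a. ~J(a)) | (exists g. ~J(g)))
All bound variables are already distinct, so no renaming is needed.
Finally move all quantifiers to the prefix:
  forall f. forall b. exists d. forall a. exists g. (~R(b) & R(f) & J(d) & (~J(a) | ~J(g)))
The quantifier forall d sits under an odd number of negations (counting the antecedent side of each →), so it flips to exists d.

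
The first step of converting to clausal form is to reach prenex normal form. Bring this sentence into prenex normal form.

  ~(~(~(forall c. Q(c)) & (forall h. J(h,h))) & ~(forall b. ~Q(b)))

exists c. forall h. forall b. (~Q(c) & J(h,h) | ~Q(b))

Push ¬ through the quantifiers and connectives to reach negation normal form:
  (exists c. ~Q(c)) & (forall h. J(h,h)) | (forall b. ~Q(b))
All bound variables are already distinct, so no renaming is needed.
Pull the quantifiers to the front (each side's bound variable is not free in the other side):
  exists c. forall h. forall b. (~Q(c) & J(h,h) | ~Q(b))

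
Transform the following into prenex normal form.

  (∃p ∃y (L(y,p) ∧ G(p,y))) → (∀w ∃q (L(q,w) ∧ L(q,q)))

Rewrite implications/biconditionals: A → B as ¬A ∨ B.
  ¬(∃p ∃y (L(y,p) ∧ G(p,y))) ∨ (∀w ∃q (L(q,w) ∧ L(q,q)))
Push ¬ through the quantifiers and connectives to reach negation normal form:
  (∀p ∀y (¬L(y,p) ∨ ¬G(p,y))) ∨ (∀w ∃q (L(q,w) ∧ L(q,q)))
Pull the quantifiers to the front (each side's bound variable is not free in the other side):
  ∀p ∀y ∀w ∃q (¬L(y,p) ∨ ¬G(p,y) ∨ L(q,w) ∧ L(q,q))

∀p ∀y ∀w ∃q (¬L(y,p) ∨ ¬G(p,y) ∨ L(q,w) ∧ L(q,q))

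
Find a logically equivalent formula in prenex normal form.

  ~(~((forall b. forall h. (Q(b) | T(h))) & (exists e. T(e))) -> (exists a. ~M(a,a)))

Rewrite implications/biconditionals: A → B as ¬A ∨ B.
  ~(~~((forall b. forall h. (Q(b) | T(h))) & (exists e. T(e))) | (exists a. ~M(a,a)))
Move each ¬ inward, flipping quantifiers it crosses:
  ((exists b. exists h. (~Q(b) & ~T(h))) | (forall e. ~T(e))) & (forall a. M(a,a))
All bound variables are already distinct, so no renaming is needed.
Pull the quantifiers to the front (each side's bound variable is not free in the other side):
  exists b. exists h. forall e. forall a. ((~Q(b) & ~T(h) | ~T(e)) & M(a,a))

exists b. exists h. forall e. forall a. ((~Q(b) & ~T(h) | ~T(e)) & M(a,a))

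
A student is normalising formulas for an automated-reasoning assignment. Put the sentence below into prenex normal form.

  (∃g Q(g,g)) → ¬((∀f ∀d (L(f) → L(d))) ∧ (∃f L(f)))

∀g ∃f ∃d ∀b (¬Q(g,g) ∨ L(f) ∧ ¬L(d) ∨ ¬L(b))

Eliminate → and ↔ using ¬ and ∨.
  ¬(∃g Q(g,g)) ∨ ¬((∀f ∀d (¬L(f) ∨ L(d))) ∧ (∃f L(f)))
Push ¬ through the quantifiers and connectives to reach negation normal form:
  (∀g ¬Q(g,g)) ∨ (∃f ∃d (L(f) ∧ ¬L(d))) ∨ (∀f ¬L(f))
Rename bound variables to avoid capture: f↦b.
  (∀g ¬Q(g,g)) ∨ (∃f ∃d (L(f) ∧ ¬L(d))) ∨ (∀b ¬L(b))
Finally move all quantifiers to the prefix:
  ∀g ∃f ∃d ∀b (¬Q(g,g) ∨ L(f) ∧ ¬L(d) ∨ ¬L(b))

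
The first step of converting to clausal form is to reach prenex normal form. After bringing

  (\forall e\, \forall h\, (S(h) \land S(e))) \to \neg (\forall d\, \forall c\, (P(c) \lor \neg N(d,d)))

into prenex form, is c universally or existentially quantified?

Rewrite implications/biconditionals: A → B as ¬A ∨ B.
  \neg (\forall e\, \forall h\, (S(h) \land S(e))) \lor \neg (\forall d\, \forall c\, (P(c) \lor \neg N(d,d)))
Push ¬ through the quantifiers and connectives to reach negation normal form:
  (\exists e\, \exists h\, (\neg S(h) \lor \neg S(e))) \lor (\exists d\, \exists c\, (\neg P(c) \land N(d,d)))
Pull the quantifiers to the front (each side's bound variable is not free in the other side):
  \exists e\, \exists h\, \exists d\, \exists c\, (\neg S(h) \lor \neg S(e) \lor \neg P(c) \land N(d,d))
The quantifier \forall c sits under an odd number of negations (counting the antecedent side of each →), so it flips to \exists c.

existential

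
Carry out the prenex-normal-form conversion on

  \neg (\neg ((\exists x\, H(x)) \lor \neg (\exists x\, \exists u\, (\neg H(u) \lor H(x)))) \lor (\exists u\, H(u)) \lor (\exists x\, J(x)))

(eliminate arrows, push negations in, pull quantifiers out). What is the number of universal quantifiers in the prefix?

4

Move each ¬ inward, flipping quantifiers it crosses:
  ((\exists x\, H(x)) \lor (\forall x\, \forall u\, (H(u) \land \neg H(x)))) \land (\forall u\, \neg H(u)) \land (\forall x\, \neg J(x))
Rename bound variables to avoid capture: x↦z, u↦a, x↦z1.
  ((\exists x\, H(x)) \lor (\forall z\, \forall u\, (H(u) \land \neg H(z)))) \land (\forall a\, \neg H(a)) \land (\forall z1\, \neg J(z1))
Pull the quantifiers to the front (each side's bound variable is not free in the other side):
  \exists x\, \forall z\, \forall u\, \forall a\, \forall z1\, ((H(x) \lor H(u) \land \neg H(z)) \land \neg H(a) \land \neg J(z1))
The prefix is \exists x \forall z \forall u \forall a \forall z1: 4 universal, 1 existential.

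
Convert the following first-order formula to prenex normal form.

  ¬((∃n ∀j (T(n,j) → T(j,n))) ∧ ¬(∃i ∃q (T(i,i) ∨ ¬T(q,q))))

Eliminate → and ↔ using ¬ and ∨.
  ¬((∃n ∀j (¬T(n,j) ∨ T(j,n))) ∧ ¬(∃i ∃q (T(i,i) ∨ ¬T(q,q))))
Move each ¬ inward, flipping quantifiers it crosses:
  (∀n ∃j (T(n,j) ∧ ¬T(j,n))) ∨ (∃i ∃q (T(i,i) ∨ ¬T(q,q)))
All bound variables are already distinct, so no renaming is needed.
Extract every quantifier outward, since the variables are now distinct and don't occur free across branches:
  ∀n ∃j ∃i ∃q (T(n,j) ∧ ¬T(j,n) ∨ T(i,i) ∨ ¬T(q,q))

∀n ∃j ∃i ∃q (T(n,j) ∧ ¬T(j,n) ∨ T(i,i) ∨ ¬T(q,q))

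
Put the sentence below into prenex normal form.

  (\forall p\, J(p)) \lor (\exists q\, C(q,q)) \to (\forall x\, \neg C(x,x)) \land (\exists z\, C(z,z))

\exists p\, \forall q\, \forall x\, \exists z\, (\neg J(p) \land \neg C(q,q) \lor \neg C(x,x) \land C(z,z))

Eliminate → and ↔ using ¬ and ∨.
  \neg ((\forall p\, J(p)) \lor (\exists q\, C(q,q))) \lor (\forall x\, \neg C(x,x)) \land (\exists z\, C(z,z))
Move each ¬ inward, flipping quantifiers it crosses:
  (\exists p\, \neg J(p)) \land (\forall q\, \neg C(q,q)) \lor (\forall x\, \neg C(x,x)) \land (\exists z\, C(z,z))
All bound variables are already distinct, so no renaming is needed.
Finally move all quantifiers to the prefix:
  \exists p\, \forall q\, \forall x\, \exists z\, (\neg J(p) \land \neg C(q,q) \lor \neg C(x,x) \land C(z,z))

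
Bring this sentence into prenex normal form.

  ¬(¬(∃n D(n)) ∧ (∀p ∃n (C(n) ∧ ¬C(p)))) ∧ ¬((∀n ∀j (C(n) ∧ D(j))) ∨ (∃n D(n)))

Push ¬ through the quantifiers and connectives to reach negation normal form:
  ((∃n D(n)) ∨ (∃p ∀n (¬C(n) ∨ C(p)))) ∧ (∃n ∃j (¬C(n) ∨ ¬D(j))) ∧ (∀n ¬D(n))
Give each quantifier a distinct variable: n↦y, n↦z, n↦a.
  ((∃n D(n)) ∨ (∃p ∀y (¬C(y) ∨ C(p)))) ∧ (∃z ∃j (¬C(z) ∨ ¬D(j))) ∧ (∀a ¬D(a))
Extract every quantifier outward, since the variables are now distinct and don't occur free across branches:
  ∃n ∃p ∀y ∃z ∃j ∀a ((D(n) ∨ ¬C(y) ∨ C(p)) ∧ (¬C(z) ∨ ¬D(j)) ∧ ¬D(a))

∃n ∃p ∀y ∃z ∃j ∀a ((D(n) ∨ ¬C(y) ∨ C(p)) ∧ (¬C(z) ∨ ¬D(j)) ∧ ¬D(a))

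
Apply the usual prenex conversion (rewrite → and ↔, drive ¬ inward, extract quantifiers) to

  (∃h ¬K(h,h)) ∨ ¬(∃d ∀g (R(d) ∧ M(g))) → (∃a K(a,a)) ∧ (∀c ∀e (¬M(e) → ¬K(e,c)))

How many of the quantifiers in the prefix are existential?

2

First replace A → B with ¬A ∨ B.
  ¬((∃h ¬K(h,h)) ∨ ¬(∃d ∀g (R(d) ∧ M(g)))) ∨ (∃a K(a,a)) ∧ (∀c ∀e (¬¬M(e) ∨ ¬K(e,c)))
Push ¬ through the quantifiers and connectives to reach negation normal form:
  (∀h K(h,h)) ∧ (∃d ∀g (R(d) ∧ M(g))) ∨ (∃a K(a,a)) ∧ (∀c ∀e (M(e) ∨ ¬K(e,c)))
All bound variables are already distinct, so no renaming is needed.
Finally move all quantifiers to the prefix:
  ∀h ∃d ∀g ∃a ∀c ∀e (K(h,h) ∧ R(d) ∧ M(g) ∨ K(a,a) ∧ (M(e) ∨ ¬K(e,c)))
The prefix is ∀h ∃d ∀g ∃a ∀c ∀e: 4 universal, 2 existential.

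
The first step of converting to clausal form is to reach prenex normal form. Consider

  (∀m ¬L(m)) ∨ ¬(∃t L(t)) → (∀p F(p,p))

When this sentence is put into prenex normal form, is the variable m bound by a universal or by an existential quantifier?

existential

First replace A → B with ¬A ∨ B.
  ¬((∀m ¬L(m)) ∨ ¬(∃t L(t))) ∨ (∀p F(p,p))
Drive negations inward (¬∀x A ≡ ∃x ¬A, ¬∃x A ≡ ∀x ¬A, De Morgan for ∧/∨):
  (∃m L(m)) ∧ (∃t L(t)) ∨ (∀p F(p,p))
All bound variables are already distinct, so no renaming is needed.
Extract every quantifier outward, since the variables are now distinct and don't occur free across branches:
  ∃m ∃t ∀p (L(m) ∧ L(t) ∨ F(p,p))
The quantifier ∀m sits under an odd number of negations (counting the antecedent side of each →), so it flips to ∃m.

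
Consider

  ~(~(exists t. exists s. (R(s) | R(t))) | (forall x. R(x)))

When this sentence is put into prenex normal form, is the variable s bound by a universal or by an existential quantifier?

Push ¬ through the quantifiers and connectives to reach negation normal form:
  (exists t. exists s. (R(s) | R(t))) & (exists x. ~R(x))
All bound variables are already distinct, so no renaming is needed.
Pull the quantifiers to the front (each side's bound variable is not free in the other side):
  exists t. exists s. exists x. ((R(s) | R(t)) & ~R(x))
The quantifier exists s sits under an even number of negations, so it remains existential.

existential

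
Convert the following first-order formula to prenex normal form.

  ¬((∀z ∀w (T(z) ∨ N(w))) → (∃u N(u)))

∀z ∀w ∀u ((T(z) ∨ N(w)) ∧ ¬N(u))

First replace A → B with ¬A ∨ B.
  ¬(¬(∀z ∀w (T(z) ∨ N(w))) ∨ (∃u N(u)))
Move each ¬ inward, flipping quantifiers it crosses:
  (∀z ∀w (T(z) ∨ N(w))) ∧ (∀u ¬N(u))
All bound variables are already distinct, so no renaming is needed.
Pull the quantifiers to the front (each side's bound variable is not free in the other side):
  ∀z ∀w ∀u ((T(z) ∨ N(w)) ∧ ¬N(u))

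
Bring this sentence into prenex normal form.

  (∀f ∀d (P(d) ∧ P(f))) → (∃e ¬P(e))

∃f ∃d ∃e (¬P(d) ∨ ¬P(f) ∨ ¬P(e))

Rewrite implications/biconditionals: A → B as ¬A ∨ B.
  ¬(∀f ∀d (P(d) ∧ P(f))) ∨ (∃e ¬P(e))
Move each ¬ inward, flipping quantifiers it crosses:
  (∃f ∃d (¬P(d) ∨ ¬P(f))) ∨ (∃e ¬P(e))
All bound variables are already distinct, so no renaming is needed.
Extract every quantifier outward, since the variables are now distinct and don't occur free across branches:
  ∃f ∃d ∃e (¬P(d) ∨ ¬P(f) ∨ ¬P(e))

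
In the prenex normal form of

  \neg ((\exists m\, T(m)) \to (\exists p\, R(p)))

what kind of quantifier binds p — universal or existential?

Rewrite implications/biconditionals: A → B as ¬A ∨ B.
  \neg (\neg (\exists m\, T(m)) \lor (\exists p\, R(p)))
Move each ¬ inward, flipping quantifiers it crosses:
  (\exists m\, T(m)) \land (\forall p\, \neg R(p))
All bound variables are already distinct, so no renaming is needed.
Extract every quantifier outward, since the variables are now distinct and don't occur free across branches:
  \exists m\, \forall p\, (T(m) \land \neg R(p))
The quantifier \exists p sits under an odd number of negations (counting the antecedent side of each →), so it flips to \forall p.

universal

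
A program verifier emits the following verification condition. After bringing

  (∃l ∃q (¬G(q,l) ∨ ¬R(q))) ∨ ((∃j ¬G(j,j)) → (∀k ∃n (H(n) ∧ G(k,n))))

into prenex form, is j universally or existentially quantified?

Eliminate → and ↔ using ¬ and ∨.
  (∃l ∃q (¬G(q,l) ∨ ¬R(q))) ∨ ¬(∃j ¬G(j,j)) ∨ (∀k ∃n (H(n) ∧ G(k,n)))
Drive negations inward (¬∀x A ≡ ∃x ¬A, ¬∃x A ≡ ∀x ¬A, De Morgan for ∧/∨):
  (∃l ∃q (¬G(q,l) ∨ ¬R(q))) ∨ (∀j G(j,j)) ∨ (∀k ∃n (H(n) ∧ G(k,n)))
All bound variables are already distinct, so no renaming is needed.
Finally move all quantifiers to the prefix:
  ∃l ∃q ∀j ∀k ∃n (¬G(q,l) ∨ ¬R(q) ∨ G(j,j) ∨ H(n) ∧ G(k,n))
The quantifier ∃j sits under an odd number of negations (counting the antecedent side of each →), so it flips to ∀j.

universal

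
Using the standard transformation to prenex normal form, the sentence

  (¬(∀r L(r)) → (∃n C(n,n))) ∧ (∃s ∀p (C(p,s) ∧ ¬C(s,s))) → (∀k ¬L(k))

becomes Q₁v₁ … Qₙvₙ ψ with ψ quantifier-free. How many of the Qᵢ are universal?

3

Rewrite implications/biconditionals: A → B as ¬A ∨ B.
  ¬((¬¬(∀r L(r)) ∨ (∃n C(n,n))) ∧ (∃s ∀p (C(p,s) ∧ ¬C(s,s)))) ∨ (∀k ¬L(k))
Move each ¬ inward, flipping quantifiers it crosses:
  (∃r ¬L(r)) ∧ (∀n ¬C(n,n)) ∨ (∀s ∃p (¬C(p,s) ∨ C(s,s))) ∨ (∀k ¬L(k))
All bound variables are already distinct, so no renaming is needed.
Extract every quantifier outward, since the variables are now distinct and don't occur free across branches:
  ∃r ∀n ∀s ∃p ∀k (¬L(r) ∧ ¬C(n,n) ∨ ¬C(p,s) ∨ C(s,s) ∨ ¬L(k))
The prefix is ∃r ∀n ∀s ∃p ∀k: 3 universal, 2 existential.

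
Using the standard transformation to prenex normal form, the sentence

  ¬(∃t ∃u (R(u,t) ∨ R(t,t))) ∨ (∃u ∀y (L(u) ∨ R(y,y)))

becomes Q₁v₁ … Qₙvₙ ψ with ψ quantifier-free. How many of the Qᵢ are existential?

Drive negations inward (¬∀x A ≡ ∃x ¬A, ¬∃x A ≡ ∀x ¬A, De Morgan for ∧/∨):
  (∀t ∀u (¬R(u,t) ∧ ¬R(t,t))) ∨ (∃u ∀y (L(u) ∨ R(y,y)))
Give each quantifier a distinct variable: u↦a.
  (∀t ∀u (¬R(u,t) ∧ ¬R(t,t))) ∨ (∃a ∀y (L(a) ∨ R(y,y)))
Extract every quantifier outward, since the variables are now distinct and don't occur free across branches:
  ∀t ∀u ∃a ∀y (¬R(u,t) ∧ ¬R(t,t) ∨ L(a) ∨ R(y,y))
The prefix is ∀t ∀u ∃a ∀y: 3 universal, 1 existential.

1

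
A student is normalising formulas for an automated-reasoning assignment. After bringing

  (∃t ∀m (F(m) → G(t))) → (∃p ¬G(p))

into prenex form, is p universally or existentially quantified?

First replace A → B with ¬A ∨ B.
  ¬(∃t ∀m (¬F(m) ∨ G(t))) ∨ (∃p ¬G(p))
Push ¬ through the quantifiers and connectives to reach negation normal form:
  (∀t ∃m (F(m) ∧ ¬G(t))) ∨ (∃p ¬G(p))
All bound variables are already distinct, so no renaming is needed.
Pull the quantifiers to the front (each side's bound variable is not free in the other side):
  ∀t ∃m ∃p (F(m) ∧ ¬G(t) ∨ ¬G(p))
The quantifier ∃p sits under an even number of negations (counting the antecedent side of each →), so it remains existential.

existential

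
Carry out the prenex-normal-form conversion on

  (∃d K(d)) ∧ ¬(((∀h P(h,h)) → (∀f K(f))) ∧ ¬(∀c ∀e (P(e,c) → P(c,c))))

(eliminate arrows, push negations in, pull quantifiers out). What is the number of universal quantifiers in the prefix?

Rewrite implications/biconditionals: A → B as ¬A ∨ B.
  (∃d K(d)) ∧ ¬((¬(∀h P(h,h)) ∨ (∀f K(f))) ∧ ¬(∀c ∀e (¬P(e,c) ∨ P(c,c))))
Push ¬ through the quantifiers and connectives to reach negation normal form:
  (∃d K(d)) ∧ ((∀h P(h,h)) ∧ (∃f ¬K(f)) ∨ (∀c ∀e (¬P(e,c) ∨ P(c,c))))
All bound variables are already distinct, so no renaming is needed.
Pull the quantifiers to the front (each side's bound variable is not free in the other side):
  ∃d ∀h ∃f ∀c ∀e (K(d) ∧ (P(h,h) ∧ ¬K(f) ∨ ¬P(e,c) ∨ P(c,c)))
The prefix is ∃d ∀h ∃f ∀c ∀e: 3 universal, 2 existential.

3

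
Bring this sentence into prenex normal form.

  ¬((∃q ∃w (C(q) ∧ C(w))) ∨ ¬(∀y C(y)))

Push ¬ through the quantifiers and connectives to reach negation normal form:
  (∀q ∀w (¬C(q) ∨ ¬C(w))) ∧ (∀y C(y))
Pull the quantifiers to the front (each side's bound variable is not free in the other side):
  ∀q ∀w ∀y ((¬C(q) ∨ ¬C(w)) ∧ C(y))

∀q ∀w ∀y ((¬C(q) ∨ ¬C(w)) ∧ C(y))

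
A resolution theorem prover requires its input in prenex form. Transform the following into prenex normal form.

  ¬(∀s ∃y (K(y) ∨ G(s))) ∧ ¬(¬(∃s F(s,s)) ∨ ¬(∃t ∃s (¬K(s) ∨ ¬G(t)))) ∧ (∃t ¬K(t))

∃s ∀y ∃u1 ∃t ∃q ∃x1 (¬K(y) ∧ ¬G(s) ∧ F(u1,u1) ∧ (¬K(q) ∨ ¬G(t)) ∧ ¬K(x1))

Drive negations inward (¬∀x A ≡ ∃x ¬A, ¬∃x A ≡ ∀x ¬A, De Morgan for ∧/∨):
  (∃s ∀y (¬K(y) ∧ ¬G(s))) ∧ (∃s F(s,s)) ∧ (∃t ∃s (¬K(s) ∨ ¬G(t))) ∧ (∃t ¬K(t))
Standardize variables apart so no two quantifiers bind the same name: s↦u1, s↦q, t↦x1.
  (∃s ∀y (¬K(y) ∧ ¬G(s))) ∧ (∃u1 F(u1,u1)) ∧ (∃t ∃q (¬K(q) ∨ ¬G(t))) ∧ (∃x1 ¬K(x1))
Pull the quantifiers to the front (each side's bound variable is not free in the other side):
  ∃s ∀y ∃u1 ∃t ∃q ∃x1 (¬K(y) ∧ ¬G(s) ∧ F(u1,u1) ∧ (¬K(q) ∨ ¬G(t)) ∧ ¬K(x1))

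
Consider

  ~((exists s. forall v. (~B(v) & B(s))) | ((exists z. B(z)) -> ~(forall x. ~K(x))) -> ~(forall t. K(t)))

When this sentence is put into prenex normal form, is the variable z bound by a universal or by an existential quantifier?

universal

Eliminate → and ↔ using ¬ and ∨.
  ~(~((exists s. forall v. (~B(v) & B(s))) | ~(exists z. B(z)) | ~(forall x. ~K(x))) | ~(forall t. K(t)))
Move each ¬ inward, flipping quantifiers it crosses:
  ((exists s. forall v. (~B(v) & B(s))) | (forall z. ~B(z)) | (exists x. K(x))) & (forall t. K(t))
Finally move all quantifiers to the prefix:
  exists s. forall v. forall z. exists x. forall t. ((~B(v) & B(s) | ~B(z) | K(x)) & K(t))
The quantifier exists z sits under an odd number of negations (counting the antecedent side of each →), so it flips to forall z.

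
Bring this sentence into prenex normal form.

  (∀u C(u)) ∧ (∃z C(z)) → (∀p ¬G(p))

∃u ∀z ∀p (¬C(u) ∨ ¬C(z) ∨ ¬G(p))

Rewrite implications/biconditionals: A → B as ¬A ∨ B.
  ¬((∀u C(u)) ∧ (∃z C(z))) ∨ (∀p ¬G(p))
Drive negations inward (¬∀x A ≡ ∃x ¬A, ¬∃x A ≡ ∀x ¬A, De Morgan for ∧/∨):
  (∃u ¬C(u)) ∨ (∀z ¬C(z)) ∨ (∀p ¬G(p))
Finally move all quantifiers to the prefix:
  ∃u ∀z ∀p (¬C(u) ∨ ¬C(z) ∨ ¬G(p))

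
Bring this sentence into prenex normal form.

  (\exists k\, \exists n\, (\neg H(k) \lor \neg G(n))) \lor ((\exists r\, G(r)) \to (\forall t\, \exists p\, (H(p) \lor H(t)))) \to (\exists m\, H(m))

First replace A → B with ¬A ∨ B.
  \neg ((\exists k\, \exists n\, (\neg H(k) \lor \neg G(n))) \lor \neg (\exists r\, G(r)) \lor (\forall t\, \exists p\, (H(p) \lor H(t)))) \lor (\exists m\, H(m))
Drive negations inward (¬∀x A ≡ ∃x ¬A, ¬∃x A ≡ ∀x ¬A, De Morgan for ∧/∨):
  (\forall k\, \forall n\, (H(k) \land G(n))) \land (\exists r\, G(r)) \land (\exists t\, \forall p\, (\neg H(p) \land \neg H(t))) \lor (\exists m\, H(m))
All bound variables are already distinct, so no renaming is needed.
Extract every quantifier outward, since the variables are now distinct and don't occur free across branches:
  \forall k\, \forall n\, \exists r\, \exists t\, \forall p\, \exists m\, (H(k) \land G(n) \land G(r) \land \neg H(p) \land \neg H(t) \lor H(m))

\forall k\, \forall n\, \exists r\, \exists t\, \forall p\, \exists m\, (H(k) \land G(n) \land G(r) \land \neg H(p) \land \neg H(t) \lor H(m))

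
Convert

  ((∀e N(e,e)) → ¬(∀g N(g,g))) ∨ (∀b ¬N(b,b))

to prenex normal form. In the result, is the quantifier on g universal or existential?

existential

Eliminate → and ↔ using ¬ and ∨.
  ¬(∀e N(e,e)) ∨ ¬(∀g N(g,g)) ∨ (∀b ¬N(b,b))
Drive negations inward (¬∀x A ≡ ∃x ¬A, ¬∃x A ≡ ∀x ¬A, De Morgan for ∧/∨):
  (∃e ¬N(e,e)) ∨ (∃g ¬N(g,g)) ∨ (∀b ¬N(b,b))
All bound variables are already distinct, so no renaming is needed.
Finally move all quantifiers to the prefix:
  ∃e ∃g ∀b (¬N(e,e) ∨ ¬N(g,g) ∨ ¬N(b,b))
The quantifier ∀g sits under an odd number of negations (counting the antecedent side of each →), so it flips to ∃g.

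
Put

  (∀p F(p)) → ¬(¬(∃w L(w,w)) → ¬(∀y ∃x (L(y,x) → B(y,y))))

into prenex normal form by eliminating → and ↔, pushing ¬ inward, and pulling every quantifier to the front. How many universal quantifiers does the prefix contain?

Rewrite implications/biconditionals: A → B as ¬A ∨ B.
  ¬(∀p F(p)) ∨ ¬(¬¬(∃w L(w,w)) ∨ ¬(∀y ∃x (¬L(y,x) ∨ B(y,y))))
Push ¬ through the quantifiers and connectives to reach negation normal form:
  (∃p ¬F(p)) ∨ (∀w ¬L(w,w)) ∧ (∀y ∃x (¬L(y,x) ∨ B(y,y)))
All bound variables are already distinct, so no renaming is needed.
Finally move all quantifiers to the prefix:
  ∃p ∀w ∀y ∃x (¬F(p) ∨ ¬L(w,w) ∧ (¬L(y,x) ∨ B(y,y)))
The prefix is ∃p ∀w ∀y ∃x: 2 universal, 2 existential.

2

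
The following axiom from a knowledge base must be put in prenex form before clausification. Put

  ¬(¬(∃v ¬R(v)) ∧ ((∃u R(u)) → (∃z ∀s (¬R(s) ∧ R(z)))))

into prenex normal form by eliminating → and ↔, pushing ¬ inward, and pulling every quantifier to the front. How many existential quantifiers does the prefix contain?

3

Eliminate → and ↔ using ¬ and ∨.
  ¬(¬(∃v ¬R(v)) ∧ (¬(∃u R(u)) ∨ (∃z ∀s (¬R(s) ∧ R(z)))))
Drive negations inward (¬∀x A ≡ ∃x ¬A, ¬∃x A ≡ ∀x ¬A, De Morgan for ∧/∨):
  (∃v ¬R(v)) ∨ (∃u R(u)) ∧ (∀z ∃s (R(s) ∨ ¬R(z)))
Pull the quantifiers to the front (each side's bound variable is not free in the other side):
  ∃v ∃u ∀z ∃s (¬R(v) ∨ R(u) ∧ (R(s) ∨ ¬R(z)))
The prefix is ∃v ∃u ∀z ∃s: 1 universal, 3 existential.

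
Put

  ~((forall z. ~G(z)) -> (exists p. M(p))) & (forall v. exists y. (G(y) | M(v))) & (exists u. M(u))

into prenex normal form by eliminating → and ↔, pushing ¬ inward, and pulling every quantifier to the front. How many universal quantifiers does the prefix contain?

3

Eliminate → and ↔ using ¬ and ∨.
  ~(~(forall z. ~G(z)) | (exists p. M(p))) & (forall v. exists y. (G(y) | M(v))) & (exists u. M(u))
Move each ¬ inward, flipping quantifiers it crosses:
  (forall z. ~G(z)) & (forall p. ~M(p)) & (forall v. exists y. (G(y) | M(v))) & (exists u. M(u))
Finally move all quantifiers to the prefix:
  forall z. forall p. forall v. exists y. exists u. (~G(z) & ~M(p) & (G(y) | M(v)) & M(u))
The prefix is forall z forall p forall v exists y exists u: 3 universal, 2 existential.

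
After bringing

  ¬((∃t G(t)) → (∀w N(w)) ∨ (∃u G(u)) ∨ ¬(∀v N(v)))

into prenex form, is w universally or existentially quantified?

existential

Eliminate → and ↔ using ¬ and ∨.
  ¬(¬(∃t G(t)) ∨ (∀w N(w)) ∨ (∃u G(u)) ∨ ¬(∀v N(v)))
Drive negations inward (¬∀x A ≡ ∃x ¬A, ¬∃x A ≡ ∀x ¬A, De Morgan for ∧/∨):
  (∃t G(t)) ∧ (∃w ¬N(w)) ∧ (∀u ¬G(u)) ∧ (∀v N(v))
Pull the quantifiers to the front (each side's bound variable is not free in the other side):
  ∃t ∃w ∀u ∀v (G(t) ∧ ¬N(w) ∧ ¬G(u) ∧ N(v))
The quantifier ∀w sits under an odd number of negations (counting the antecedent side of each →), so it flips to ∃w.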